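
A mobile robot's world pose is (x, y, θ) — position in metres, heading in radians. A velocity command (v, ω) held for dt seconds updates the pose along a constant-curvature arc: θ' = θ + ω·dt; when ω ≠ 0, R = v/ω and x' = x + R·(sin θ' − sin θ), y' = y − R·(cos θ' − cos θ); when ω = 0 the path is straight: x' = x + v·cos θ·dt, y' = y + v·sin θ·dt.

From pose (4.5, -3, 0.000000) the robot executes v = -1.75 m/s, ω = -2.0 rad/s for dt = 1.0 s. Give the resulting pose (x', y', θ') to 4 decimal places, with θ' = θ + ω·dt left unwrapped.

(3.7044, -1.7609, -2.0000)

θ' = 0.0000 + -2.0·1.0 = -2.0000
R = v/ω = -1.75/-2.0 = 0.8750
x' = 4.5 + 0.8750·(sin -2.0000 − sin 0.0000) = 3.7044
y' = -3 − 0.8750·(cos -2.0000 − cos 0.0000) = -1.7609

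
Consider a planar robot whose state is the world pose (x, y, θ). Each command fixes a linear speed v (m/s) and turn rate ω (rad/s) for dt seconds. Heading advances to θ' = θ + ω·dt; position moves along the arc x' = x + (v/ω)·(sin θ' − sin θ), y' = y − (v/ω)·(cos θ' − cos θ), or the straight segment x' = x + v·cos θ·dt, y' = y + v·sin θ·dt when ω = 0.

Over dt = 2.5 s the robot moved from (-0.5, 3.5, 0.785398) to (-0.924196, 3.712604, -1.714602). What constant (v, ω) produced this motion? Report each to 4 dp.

Δθ = -1.714602 − 0.785398 = -2.500000
ω = Δθ/dt = -2.500000/2.5 = -1.0000
R = Δx/(sin θ' − sin θ) = 0.2500
v = R·ω = 0.2500·-1.0000 = -0.2500

v = -0.2500, ω = -1.0000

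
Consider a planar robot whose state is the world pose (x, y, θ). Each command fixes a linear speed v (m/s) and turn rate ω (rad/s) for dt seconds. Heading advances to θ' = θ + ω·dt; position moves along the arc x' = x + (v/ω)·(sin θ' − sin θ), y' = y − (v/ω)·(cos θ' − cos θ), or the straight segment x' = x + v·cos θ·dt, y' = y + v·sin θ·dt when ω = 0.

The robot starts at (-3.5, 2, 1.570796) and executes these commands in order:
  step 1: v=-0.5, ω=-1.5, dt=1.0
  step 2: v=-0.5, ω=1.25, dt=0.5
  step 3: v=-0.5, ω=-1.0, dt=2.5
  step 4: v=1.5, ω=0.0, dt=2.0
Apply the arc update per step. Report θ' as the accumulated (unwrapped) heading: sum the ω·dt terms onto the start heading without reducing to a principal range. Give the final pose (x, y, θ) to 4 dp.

(-5.5387, -0.8437, -1.8042)

step 1: θ'=0.0708 (R=0.3333) → pose (-3.8098, 1.6675, 0.0708)
step 2: θ'=0.6958 (R=-0.4000) → pose (-4.0379, 1.5755, 0.6958)
step 3: θ'=-1.8042 (R=0.5000) → pose (-4.8448, 2.0749, -1.8042)
step 4: θ'=-1.8042 (straight) → pose (-5.5387, -0.8437, -1.8042)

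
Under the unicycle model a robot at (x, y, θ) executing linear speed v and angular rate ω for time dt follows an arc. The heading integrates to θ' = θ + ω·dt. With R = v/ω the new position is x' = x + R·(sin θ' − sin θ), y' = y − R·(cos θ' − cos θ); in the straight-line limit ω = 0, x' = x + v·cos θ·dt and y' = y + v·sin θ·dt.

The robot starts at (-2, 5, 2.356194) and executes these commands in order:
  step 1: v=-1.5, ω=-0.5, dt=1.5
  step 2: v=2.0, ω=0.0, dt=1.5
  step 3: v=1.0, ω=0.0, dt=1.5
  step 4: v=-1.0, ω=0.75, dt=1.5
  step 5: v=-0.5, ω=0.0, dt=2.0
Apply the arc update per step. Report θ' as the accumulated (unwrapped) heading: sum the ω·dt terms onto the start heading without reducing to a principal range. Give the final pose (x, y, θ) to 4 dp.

(0.4350, 5.9076, 2.7312)

step 1: θ'=1.6062 (R=3.0000) → pose (-1.1232, 2.9849, 1.6062)
step 2: θ'=1.6062 (straight) → pose (-1.2294, 5.9830, 1.6062)
step 3: θ'=1.6062 (straight) → pose (-1.2825, 7.4820, 1.6062)
step 4: θ'=2.7312 (R=-1.3333) → pose (-0.4819, 6.3066, 2.7312)
step 5: θ'=2.7312 (straight) → pose (0.4350, 5.9076, 2.7312)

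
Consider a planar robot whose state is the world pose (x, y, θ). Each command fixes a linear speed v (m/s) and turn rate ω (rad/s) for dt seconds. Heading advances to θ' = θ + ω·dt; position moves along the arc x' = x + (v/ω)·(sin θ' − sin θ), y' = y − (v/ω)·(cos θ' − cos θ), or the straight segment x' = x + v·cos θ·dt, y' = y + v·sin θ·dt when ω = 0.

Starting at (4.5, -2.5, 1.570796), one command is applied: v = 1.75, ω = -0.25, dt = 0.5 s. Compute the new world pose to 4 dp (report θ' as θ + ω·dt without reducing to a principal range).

(4.5546, -1.6273, 1.4458)

θ' = 1.5708 + -0.25·0.5 = 1.4458
R = v/ω = 1.75/-0.25 = -7.0000
x' = 4.5 + -7.0000·(sin 1.4458 − sin 1.5708) = 4.5546
y' = -2.5 − -7.0000·(cos 1.4458 − cos 1.5708) = -1.6273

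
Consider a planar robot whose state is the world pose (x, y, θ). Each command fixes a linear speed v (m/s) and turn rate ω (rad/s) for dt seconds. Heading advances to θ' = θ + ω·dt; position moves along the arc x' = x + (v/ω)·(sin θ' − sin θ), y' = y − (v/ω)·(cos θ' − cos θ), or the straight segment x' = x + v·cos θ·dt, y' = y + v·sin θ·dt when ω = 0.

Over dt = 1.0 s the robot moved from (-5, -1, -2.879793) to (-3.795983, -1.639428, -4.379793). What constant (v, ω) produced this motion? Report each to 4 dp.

Δθ = -4.379793 − -2.879793 = -1.500000
ω = Δθ/dt = -1.500000/1.0 = -1.5000
R = Δx/(sin θ' − sin θ) = 1.0000
v = R·ω = 1.0000·-1.5000 = -1.5000

v = -1.5000, ω = -1.5000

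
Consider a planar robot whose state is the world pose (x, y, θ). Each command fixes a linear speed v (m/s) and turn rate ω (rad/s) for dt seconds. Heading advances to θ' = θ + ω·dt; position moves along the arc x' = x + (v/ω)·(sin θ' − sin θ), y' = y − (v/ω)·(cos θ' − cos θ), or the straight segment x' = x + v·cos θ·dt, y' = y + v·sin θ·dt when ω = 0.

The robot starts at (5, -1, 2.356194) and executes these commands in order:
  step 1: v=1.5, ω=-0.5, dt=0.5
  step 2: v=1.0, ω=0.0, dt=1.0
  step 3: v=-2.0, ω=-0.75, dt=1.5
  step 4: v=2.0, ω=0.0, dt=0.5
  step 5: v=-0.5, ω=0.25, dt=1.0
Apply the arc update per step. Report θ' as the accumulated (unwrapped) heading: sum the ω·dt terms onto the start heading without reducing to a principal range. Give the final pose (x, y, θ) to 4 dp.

(4.2864, -2.0071, 1.2312)

step 1: θ'=2.1062 (R=-3.0000) → pose (4.5411, -0.4092, 2.1062)
step 2: θ'=2.1062 (straight) → pose (4.0309, 0.4508, 2.1062)
step 3: θ'=0.9812 (R=2.6667) → pose (3.9539, -2.3924, 0.9812)
step 4: θ'=0.9812 (straight) → pose (4.5099, -1.5612, 0.9812)
step 5: θ'=1.2312 (R=-2.0000) → pose (4.2864, -2.0071, 1.2312)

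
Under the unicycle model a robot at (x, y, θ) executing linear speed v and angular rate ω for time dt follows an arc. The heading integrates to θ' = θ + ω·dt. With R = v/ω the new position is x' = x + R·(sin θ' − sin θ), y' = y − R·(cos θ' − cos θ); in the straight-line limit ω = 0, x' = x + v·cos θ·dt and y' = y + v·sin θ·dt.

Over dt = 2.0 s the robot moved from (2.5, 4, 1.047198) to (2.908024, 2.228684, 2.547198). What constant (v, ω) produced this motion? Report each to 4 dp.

Δθ = 2.547198 − 1.047198 = 1.500000
ω = Δθ/dt = 1.500000/2.0 = 0.7500
R = −Δy/(cos θ' − cos θ) = -1.3333
v = R·ω = -1.3333·0.7500 = -1.0000

v = -1.0000, ω = 0.7500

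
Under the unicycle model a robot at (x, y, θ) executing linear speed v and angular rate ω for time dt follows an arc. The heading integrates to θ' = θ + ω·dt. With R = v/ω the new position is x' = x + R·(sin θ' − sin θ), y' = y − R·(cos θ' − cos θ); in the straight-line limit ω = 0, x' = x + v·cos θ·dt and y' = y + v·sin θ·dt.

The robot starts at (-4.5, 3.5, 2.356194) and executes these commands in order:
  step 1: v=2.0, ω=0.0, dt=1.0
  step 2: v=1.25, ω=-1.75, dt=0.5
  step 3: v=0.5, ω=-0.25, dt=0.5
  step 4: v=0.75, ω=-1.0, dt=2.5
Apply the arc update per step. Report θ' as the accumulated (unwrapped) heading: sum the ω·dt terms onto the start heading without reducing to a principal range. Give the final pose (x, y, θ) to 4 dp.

(-4.6672, 5.8810, -1.1438)

step 1: θ'=2.3562 (straight) → pose (-5.9142, 4.9142, 2.3562)
step 2: θ'=1.4812 (R=-0.7143) → pose (-6.1206, 5.4832, 1.4812)
step 3: θ'=1.3562 (R=-2.0000) → pose (-6.0827, 5.7302, 1.3562)
step 4: θ'=-1.1438 (R=-0.7500) → pose (-4.6672, 5.8810, -1.1438)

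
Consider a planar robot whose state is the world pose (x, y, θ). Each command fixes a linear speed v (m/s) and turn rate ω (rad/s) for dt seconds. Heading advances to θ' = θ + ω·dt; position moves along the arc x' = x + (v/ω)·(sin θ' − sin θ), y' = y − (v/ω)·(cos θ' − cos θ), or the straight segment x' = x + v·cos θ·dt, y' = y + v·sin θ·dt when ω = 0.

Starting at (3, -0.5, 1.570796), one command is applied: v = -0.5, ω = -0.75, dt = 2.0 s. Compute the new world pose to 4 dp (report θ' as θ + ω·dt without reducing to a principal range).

(2.3805, -1.1650, 0.0708)

θ' = 1.5708 + -0.75·2.0 = 0.0708
R = v/ω = -0.5/-0.75 = 0.6667
x' = 3 + 0.6667·(sin 0.0708 − sin 1.5708) = 2.3805
y' = -0.5 − 0.6667·(cos 0.0708 − cos 1.5708) = -1.1650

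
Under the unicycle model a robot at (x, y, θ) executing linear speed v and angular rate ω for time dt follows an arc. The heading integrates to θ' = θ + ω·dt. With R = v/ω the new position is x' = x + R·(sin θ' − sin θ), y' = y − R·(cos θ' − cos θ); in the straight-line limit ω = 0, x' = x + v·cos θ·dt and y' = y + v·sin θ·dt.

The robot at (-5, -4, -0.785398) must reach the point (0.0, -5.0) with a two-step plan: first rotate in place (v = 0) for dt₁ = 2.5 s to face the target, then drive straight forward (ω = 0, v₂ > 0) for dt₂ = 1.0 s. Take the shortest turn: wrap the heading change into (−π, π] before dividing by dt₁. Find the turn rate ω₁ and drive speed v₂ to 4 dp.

heading to target = atan2(-5−-4, 0−-5) = -0.1974
Δθ = wrap(-0.1974 − -0.7854) = 0.5880; ω₁ = Δθ/dt₁ = 0.2352
distance = √((0−-5)² + (-5−-4)²) = 5.0990; v₂ = distance/dt₂ = 5.0990

ω₁ = 0.2352, v₂ = 5.0990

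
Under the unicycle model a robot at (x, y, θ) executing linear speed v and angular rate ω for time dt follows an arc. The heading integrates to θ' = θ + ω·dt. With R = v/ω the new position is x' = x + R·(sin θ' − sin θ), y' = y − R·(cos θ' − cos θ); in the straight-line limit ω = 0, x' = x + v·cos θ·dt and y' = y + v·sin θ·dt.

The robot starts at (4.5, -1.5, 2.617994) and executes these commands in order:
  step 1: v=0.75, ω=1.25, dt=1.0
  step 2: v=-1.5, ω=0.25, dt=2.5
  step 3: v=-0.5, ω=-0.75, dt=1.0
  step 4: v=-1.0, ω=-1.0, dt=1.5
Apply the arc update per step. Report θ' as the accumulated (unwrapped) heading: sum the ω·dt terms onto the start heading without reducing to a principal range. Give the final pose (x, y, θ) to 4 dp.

step 1: θ'=3.8680 (R=0.6000) → pose (3.8015, -1.5711, 3.8680)
step 2: θ'=4.4930 (R=-6.0000) → pose (5.6726, 1.6085, 4.4930)
step 3: θ'=3.7430 (R=0.6667) → pose (5.9461, 2.0131, 3.7430)
step 4: θ'=2.2430 (R=1.0000) → pose (7.2943, 1.8113, 2.2430)

(7.2943, 1.8113, 2.2430)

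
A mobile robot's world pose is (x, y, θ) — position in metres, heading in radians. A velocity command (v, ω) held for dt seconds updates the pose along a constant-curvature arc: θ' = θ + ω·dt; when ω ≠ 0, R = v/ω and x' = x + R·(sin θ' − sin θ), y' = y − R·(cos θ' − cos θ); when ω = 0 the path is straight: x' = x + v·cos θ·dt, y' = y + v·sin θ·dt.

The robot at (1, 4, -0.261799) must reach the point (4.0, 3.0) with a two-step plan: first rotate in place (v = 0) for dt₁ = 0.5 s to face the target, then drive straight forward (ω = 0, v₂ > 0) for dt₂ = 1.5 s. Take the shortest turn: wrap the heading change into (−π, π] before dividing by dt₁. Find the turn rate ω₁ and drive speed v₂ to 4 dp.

heading to target = atan2(3−4, 4−1) = -0.3218
Δθ = wrap(-0.3218 − -0.2618) = -0.0600; ω₁ = Δθ/dt₁ = -0.1199
distance = √((4−1)² + (3−4)²) = 3.1623; v₂ = distance/dt₂ = 2.1082

ω₁ = -0.1199, v₂ = 2.1082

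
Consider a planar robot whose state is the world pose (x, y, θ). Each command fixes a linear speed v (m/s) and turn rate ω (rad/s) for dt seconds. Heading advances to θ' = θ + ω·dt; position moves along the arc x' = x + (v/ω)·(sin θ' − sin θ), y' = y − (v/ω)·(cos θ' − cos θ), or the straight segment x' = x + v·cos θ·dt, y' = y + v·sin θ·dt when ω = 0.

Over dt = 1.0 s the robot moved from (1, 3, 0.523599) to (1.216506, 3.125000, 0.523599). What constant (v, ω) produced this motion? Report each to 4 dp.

v = 0.2500, ω = 0.0000

Δθ = 0.523599 − 0.523599 = 0.000000
ω = Δθ/dt = 0.000000/1.0 = 0.0000
ω = 0 → v = (Δx·cos θ + Δy·sin θ)/dt = 0.2500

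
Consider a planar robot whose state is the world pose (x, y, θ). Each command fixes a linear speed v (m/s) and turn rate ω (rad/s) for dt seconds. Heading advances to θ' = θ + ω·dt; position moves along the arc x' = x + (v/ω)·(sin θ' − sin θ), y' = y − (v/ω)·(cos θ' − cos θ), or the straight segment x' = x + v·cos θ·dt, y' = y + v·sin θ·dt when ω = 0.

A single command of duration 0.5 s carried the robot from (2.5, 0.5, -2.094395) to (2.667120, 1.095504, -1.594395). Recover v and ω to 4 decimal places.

Δθ = -1.594395 − -2.094395 = 0.500000
ω = Δθ/dt = 0.500000/0.5 = 1.0000
R = −Δy/(cos θ' − cos θ) = -1.2500
v = R·ω = -1.2500·1.0000 = -1.2500

v = -1.2500, ω = 1.0000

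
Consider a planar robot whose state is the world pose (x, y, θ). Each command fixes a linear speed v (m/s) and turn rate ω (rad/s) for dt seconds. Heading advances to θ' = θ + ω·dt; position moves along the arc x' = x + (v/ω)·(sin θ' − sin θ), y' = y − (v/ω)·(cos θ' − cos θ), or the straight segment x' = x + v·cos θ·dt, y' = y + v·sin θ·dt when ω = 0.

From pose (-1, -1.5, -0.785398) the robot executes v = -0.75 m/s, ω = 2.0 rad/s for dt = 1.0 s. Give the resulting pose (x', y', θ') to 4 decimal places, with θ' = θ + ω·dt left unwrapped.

(-1.6166, -1.6344, 1.2146)

θ' = -0.7854 + 2.0·1.0 = 1.2146
R = v/ω = -0.75/2.0 = -0.3750
x' = -1 + -0.3750·(sin 1.2146 − sin -0.7854) = -1.6166
y' = -1.5 − -0.3750·(cos 1.2146 − cos -0.7854) = -1.6344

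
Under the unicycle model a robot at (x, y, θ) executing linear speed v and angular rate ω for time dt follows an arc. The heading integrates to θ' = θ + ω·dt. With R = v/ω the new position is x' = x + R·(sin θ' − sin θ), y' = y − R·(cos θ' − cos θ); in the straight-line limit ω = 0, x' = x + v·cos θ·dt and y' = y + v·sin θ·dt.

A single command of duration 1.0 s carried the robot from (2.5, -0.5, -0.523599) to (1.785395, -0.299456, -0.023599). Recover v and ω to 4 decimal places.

v = -0.7500, ω = 0.5000

Δθ = -0.023599 − -0.523599 = 0.500000
ω = Δθ/dt = 0.500000/1.0 = 0.5000
R = Δx/(sin θ' − sin θ) = -1.5000
v = R·ω = -1.5000·0.5000 = -0.7500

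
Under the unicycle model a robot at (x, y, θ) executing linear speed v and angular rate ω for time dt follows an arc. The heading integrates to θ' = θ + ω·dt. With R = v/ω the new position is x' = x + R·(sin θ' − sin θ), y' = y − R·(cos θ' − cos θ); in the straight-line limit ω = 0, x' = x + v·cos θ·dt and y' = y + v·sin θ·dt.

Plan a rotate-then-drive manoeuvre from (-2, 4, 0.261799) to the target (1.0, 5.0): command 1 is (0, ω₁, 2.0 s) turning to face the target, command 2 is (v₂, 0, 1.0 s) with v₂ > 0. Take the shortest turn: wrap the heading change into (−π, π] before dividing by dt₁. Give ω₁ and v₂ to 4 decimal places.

heading to target = atan2(5−4, 1−-2) = 0.3218
Δθ = wrap(0.3218 − 0.2618) = 0.0600; ω₁ = Δθ/dt₁ = 0.0300
distance = √((1−-2)² + (5−4)²) = 3.1623; v₂ = distance/dt₂ = 3.1623

ω₁ = 0.0300, v₂ = 3.1623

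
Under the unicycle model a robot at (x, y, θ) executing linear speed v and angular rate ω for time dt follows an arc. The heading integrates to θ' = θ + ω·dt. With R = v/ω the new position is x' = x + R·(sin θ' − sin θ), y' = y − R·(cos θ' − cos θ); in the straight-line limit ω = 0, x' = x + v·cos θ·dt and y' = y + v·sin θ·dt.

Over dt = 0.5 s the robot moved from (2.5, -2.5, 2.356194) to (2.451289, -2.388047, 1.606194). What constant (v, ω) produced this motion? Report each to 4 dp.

v = 0.2500, ω = -1.5000

Δθ = 1.606194 − 2.356194 = -0.750000
ω = Δθ/dt = -0.750000/0.5 = -1.5000
R = −Δy/(cos θ' − cos θ) = -0.1667
v = R·ω = -0.1667·-1.5000 = 0.2500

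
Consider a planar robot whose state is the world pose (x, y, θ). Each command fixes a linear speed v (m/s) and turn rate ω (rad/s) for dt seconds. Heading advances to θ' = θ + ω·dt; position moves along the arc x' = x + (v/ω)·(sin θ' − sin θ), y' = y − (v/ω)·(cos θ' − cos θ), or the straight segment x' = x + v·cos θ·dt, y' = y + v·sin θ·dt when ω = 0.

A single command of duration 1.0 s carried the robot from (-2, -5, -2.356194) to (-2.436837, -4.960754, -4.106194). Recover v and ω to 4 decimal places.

Δθ = -4.106194 − -2.356194 = -1.750000
ω = Δθ/dt = -1.750000/1.0 = -1.7500
R = Δx/(sin θ' − sin θ) = -0.2857
v = R·ω = -0.2857·-1.7500 = 0.5000

v = 0.5000, ω = -1.7500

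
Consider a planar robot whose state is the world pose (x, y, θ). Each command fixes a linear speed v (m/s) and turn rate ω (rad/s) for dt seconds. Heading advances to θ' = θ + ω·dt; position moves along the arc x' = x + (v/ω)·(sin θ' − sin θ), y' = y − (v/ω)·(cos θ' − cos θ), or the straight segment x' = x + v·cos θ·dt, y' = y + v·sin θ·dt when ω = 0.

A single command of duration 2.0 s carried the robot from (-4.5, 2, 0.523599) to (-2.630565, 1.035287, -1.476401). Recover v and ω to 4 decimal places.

Δθ = -1.476401 − 0.523599 = -2.000000
ω = Δθ/dt = -2.000000/2.0 = -1.0000
R = Δx/(sin θ' − sin θ) = -1.2500
v = R·ω = -1.2500·-1.0000 = 1.2500

v = 1.2500, ω = -1.0000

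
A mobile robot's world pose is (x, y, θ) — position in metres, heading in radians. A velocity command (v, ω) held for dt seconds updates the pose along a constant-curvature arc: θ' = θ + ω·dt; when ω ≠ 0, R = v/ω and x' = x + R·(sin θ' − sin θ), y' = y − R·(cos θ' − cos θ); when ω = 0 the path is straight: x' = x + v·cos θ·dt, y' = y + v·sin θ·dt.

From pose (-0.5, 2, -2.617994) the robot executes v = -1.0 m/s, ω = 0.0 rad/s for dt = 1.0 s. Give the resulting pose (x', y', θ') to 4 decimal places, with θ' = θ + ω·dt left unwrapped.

(0.3660, 2.5000, -2.6180)

θ' = -2.6180 + 0.0·1.0 = -2.6180
ω = 0 → straight: x' = -0.5 + -1.0·cos(-2.6180)·1.0 = 0.3660
y' = 2 + -1.0·sin(-2.6180)·1.0 = 2.5000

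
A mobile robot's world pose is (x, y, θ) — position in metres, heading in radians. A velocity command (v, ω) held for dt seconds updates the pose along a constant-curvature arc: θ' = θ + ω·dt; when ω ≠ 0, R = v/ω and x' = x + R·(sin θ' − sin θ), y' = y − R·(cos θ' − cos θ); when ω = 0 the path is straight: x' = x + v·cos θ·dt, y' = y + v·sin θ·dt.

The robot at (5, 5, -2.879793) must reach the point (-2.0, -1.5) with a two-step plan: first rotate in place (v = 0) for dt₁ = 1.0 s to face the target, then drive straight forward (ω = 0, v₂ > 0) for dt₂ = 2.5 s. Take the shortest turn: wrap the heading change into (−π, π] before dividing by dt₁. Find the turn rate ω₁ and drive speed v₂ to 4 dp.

heading to target = atan2(-1.5−5, -2−5) = -2.3932
Δθ = wrap(-2.3932 − -2.8798) = 0.4866; ω₁ = Δθ/dt₁ = 0.4866
distance = √((-2−5)² + (-1.5−5)²) = 9.5525; v₂ = distance/dt₂ = 3.8210

ω₁ = 0.4866, v₂ = 3.8210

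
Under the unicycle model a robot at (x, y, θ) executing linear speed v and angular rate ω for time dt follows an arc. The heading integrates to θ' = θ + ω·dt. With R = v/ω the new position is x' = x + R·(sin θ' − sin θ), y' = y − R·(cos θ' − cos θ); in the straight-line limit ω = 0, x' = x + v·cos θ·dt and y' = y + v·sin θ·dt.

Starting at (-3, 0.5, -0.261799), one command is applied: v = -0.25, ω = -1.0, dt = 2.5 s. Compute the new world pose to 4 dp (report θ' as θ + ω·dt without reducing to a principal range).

(-3.0280, 0.9737, -2.7618)

θ' = -0.2618 + -1.0·2.5 = -2.7618
R = v/ω = -0.25/-1.0 = 0.2500
x' = -3 + 0.2500·(sin -2.7618 − sin -0.2618) = -3.0280
y' = 0.5 − 0.2500·(cos -2.7618 − cos -0.2618) = 0.9737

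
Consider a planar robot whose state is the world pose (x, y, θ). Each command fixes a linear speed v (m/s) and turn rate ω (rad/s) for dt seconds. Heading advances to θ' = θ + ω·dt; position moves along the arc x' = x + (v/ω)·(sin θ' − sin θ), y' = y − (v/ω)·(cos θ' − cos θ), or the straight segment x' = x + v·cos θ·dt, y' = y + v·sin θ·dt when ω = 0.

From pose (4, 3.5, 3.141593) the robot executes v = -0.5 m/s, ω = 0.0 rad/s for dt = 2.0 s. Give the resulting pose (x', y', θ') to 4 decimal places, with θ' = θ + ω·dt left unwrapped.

θ' = 3.1416 + 0.0·2.0 = 3.1416
ω = 0 → straight: x' = 4 + -0.5·cos(3.1416)·2.0 = 5.0000
y' = 3.5 + -0.5·sin(3.1416)·2.0 = 3.5000

(5.0000, 3.5000, 3.1416)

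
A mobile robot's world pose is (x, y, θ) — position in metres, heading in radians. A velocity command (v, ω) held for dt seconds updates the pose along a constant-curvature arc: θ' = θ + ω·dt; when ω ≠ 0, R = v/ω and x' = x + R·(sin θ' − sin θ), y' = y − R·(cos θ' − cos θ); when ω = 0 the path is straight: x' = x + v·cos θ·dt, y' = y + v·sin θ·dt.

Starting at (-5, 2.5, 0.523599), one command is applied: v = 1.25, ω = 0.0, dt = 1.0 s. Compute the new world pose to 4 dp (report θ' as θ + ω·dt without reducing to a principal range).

θ' = 0.5236 + 0.0·1.0 = 0.5236
ω = 0 → straight: x' = -5 + 1.25·cos(0.5236)·1.0 = -3.9175
y' = 2.5 + 1.25·sin(0.5236)·1.0 = 3.1250

(-3.9175, 3.1250, 0.5236)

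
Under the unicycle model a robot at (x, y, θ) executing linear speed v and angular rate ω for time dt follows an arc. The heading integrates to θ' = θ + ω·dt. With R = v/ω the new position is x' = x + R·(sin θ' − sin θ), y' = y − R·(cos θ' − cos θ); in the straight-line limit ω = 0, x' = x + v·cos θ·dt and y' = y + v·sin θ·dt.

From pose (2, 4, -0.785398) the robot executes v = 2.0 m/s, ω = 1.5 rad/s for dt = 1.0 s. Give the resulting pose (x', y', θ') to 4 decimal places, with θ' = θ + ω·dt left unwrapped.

θ' = -0.7854 + 1.5·1.0 = 0.7146
R = v/ω = 2.0/1.5 = 1.3333
x' = 2 + 1.3333·(sin 0.7146 − sin -0.7854) = 3.8166
y' = 4 − 1.3333·(cos 0.7146 − cos -0.7854) = 3.9357

(3.8166, 3.9357, 0.7146)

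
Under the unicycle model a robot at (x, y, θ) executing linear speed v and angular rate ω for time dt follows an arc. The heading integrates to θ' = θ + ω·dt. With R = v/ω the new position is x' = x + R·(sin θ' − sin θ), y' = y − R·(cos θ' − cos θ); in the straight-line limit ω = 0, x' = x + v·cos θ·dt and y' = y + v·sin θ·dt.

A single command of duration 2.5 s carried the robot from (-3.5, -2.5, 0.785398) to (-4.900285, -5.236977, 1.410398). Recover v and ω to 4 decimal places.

v = -1.2500, ω = 0.2500

Δθ = 1.410398 − 0.785398 = 0.625000
ω = Δθ/dt = 0.625000/2.5 = 0.2500
R = −Δy/(cos θ' − cos θ) = -5.0000
v = R·ω = -5.0000·0.2500 = -1.2500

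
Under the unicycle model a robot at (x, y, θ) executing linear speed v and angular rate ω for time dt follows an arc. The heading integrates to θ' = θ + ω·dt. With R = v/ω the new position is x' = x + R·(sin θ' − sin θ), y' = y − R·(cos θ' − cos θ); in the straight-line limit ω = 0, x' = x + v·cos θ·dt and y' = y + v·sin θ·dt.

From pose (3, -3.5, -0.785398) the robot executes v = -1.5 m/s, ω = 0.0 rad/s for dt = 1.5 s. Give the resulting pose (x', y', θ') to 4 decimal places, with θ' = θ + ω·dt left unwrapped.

(1.4090, -1.9090, -0.7854)

θ' = -0.7854 + 0.0·1.5 = -0.7854
ω = 0 → straight: x' = 3 + -1.5·cos(-0.7854)·1.5 = 1.4090
y' = -3.5 + -1.5·sin(-0.7854)·1.5 = -1.9090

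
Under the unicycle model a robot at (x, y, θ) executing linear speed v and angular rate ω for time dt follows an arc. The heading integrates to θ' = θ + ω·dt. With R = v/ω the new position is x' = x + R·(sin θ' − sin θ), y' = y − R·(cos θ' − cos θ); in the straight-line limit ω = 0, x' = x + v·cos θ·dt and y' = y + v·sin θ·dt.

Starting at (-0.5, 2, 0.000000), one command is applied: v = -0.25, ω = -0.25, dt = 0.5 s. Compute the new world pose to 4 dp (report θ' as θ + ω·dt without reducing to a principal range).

θ' = 0.0000 + -0.25·0.5 = -0.1250
R = v/ω = -0.25/-0.25 = 1.0000
x' = -0.5 + 1.0000·(sin -0.1250 − sin 0.0000) = -0.6247
y' = 2 − 1.0000·(cos -0.1250 − cos 0.0000) = 2.0078

(-0.6247, 2.0078, -0.1250)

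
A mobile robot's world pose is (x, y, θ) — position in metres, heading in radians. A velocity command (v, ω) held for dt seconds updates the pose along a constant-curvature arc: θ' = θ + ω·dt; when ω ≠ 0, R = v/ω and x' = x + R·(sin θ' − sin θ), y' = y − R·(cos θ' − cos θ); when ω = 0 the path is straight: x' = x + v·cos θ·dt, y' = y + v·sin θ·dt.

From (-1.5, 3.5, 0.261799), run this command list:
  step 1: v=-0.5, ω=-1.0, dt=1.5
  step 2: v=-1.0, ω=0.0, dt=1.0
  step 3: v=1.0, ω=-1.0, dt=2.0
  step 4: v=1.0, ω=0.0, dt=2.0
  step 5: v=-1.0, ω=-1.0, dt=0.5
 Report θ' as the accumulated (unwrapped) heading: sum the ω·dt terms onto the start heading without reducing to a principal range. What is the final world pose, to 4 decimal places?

step 1: θ'=-1.2382 (R=0.5000) → pose (-2.1020, 3.8197, -1.2382)
step 2: θ'=-1.2382 (straight) → pose (-2.4285, 4.7649, -1.2382)
step 3: θ'=-3.2382 (R=-1.0000) → pose (-3.4702, 3.4431, -3.2382)
step 4: θ'=-3.2382 (straight) → pose (-5.4608, 3.6360, -3.2382)
step 5: θ'=-3.7382 (R=1.0000) → pose (-4.9955, 3.4679, -3.7382)

(-4.9955, 3.4679, -3.7382)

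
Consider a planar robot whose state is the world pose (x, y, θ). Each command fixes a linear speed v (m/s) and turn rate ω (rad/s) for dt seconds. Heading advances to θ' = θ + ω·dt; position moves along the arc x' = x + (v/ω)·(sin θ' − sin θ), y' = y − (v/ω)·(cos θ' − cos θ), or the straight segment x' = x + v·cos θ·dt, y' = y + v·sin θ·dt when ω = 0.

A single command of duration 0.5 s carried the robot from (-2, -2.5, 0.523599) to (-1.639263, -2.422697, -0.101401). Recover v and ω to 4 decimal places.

Δθ = -0.101401 − 0.523599 = -0.625000
ω = Δθ/dt = -0.625000/0.5 = -1.2500
R = Δx/(sin θ' − sin θ) = -0.6000
v = R·ω = -0.6000·-1.2500 = 0.7500

v = 0.7500, ω = -1.2500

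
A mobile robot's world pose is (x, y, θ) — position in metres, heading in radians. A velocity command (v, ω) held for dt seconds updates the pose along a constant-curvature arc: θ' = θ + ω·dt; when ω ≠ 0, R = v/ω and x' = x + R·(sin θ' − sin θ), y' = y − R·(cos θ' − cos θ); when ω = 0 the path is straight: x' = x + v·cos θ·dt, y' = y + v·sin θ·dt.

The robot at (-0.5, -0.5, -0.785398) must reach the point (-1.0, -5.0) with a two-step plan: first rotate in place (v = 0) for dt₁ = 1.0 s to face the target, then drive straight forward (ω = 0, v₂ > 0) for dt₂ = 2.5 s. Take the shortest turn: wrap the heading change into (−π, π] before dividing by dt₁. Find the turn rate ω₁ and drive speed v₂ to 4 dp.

heading to target = atan2(-5−-0.5, -1−-0.5) = -1.6815
Δθ = wrap(-1.6815 − -0.7854) = -0.8961; ω₁ = Δθ/dt₁ = -0.8961
distance = √((-1−-0.5)² + (-5−-0.5)²) = 4.5277; v₂ = distance/dt₂ = 1.8111

ω₁ = -0.8961, v₂ = 1.8111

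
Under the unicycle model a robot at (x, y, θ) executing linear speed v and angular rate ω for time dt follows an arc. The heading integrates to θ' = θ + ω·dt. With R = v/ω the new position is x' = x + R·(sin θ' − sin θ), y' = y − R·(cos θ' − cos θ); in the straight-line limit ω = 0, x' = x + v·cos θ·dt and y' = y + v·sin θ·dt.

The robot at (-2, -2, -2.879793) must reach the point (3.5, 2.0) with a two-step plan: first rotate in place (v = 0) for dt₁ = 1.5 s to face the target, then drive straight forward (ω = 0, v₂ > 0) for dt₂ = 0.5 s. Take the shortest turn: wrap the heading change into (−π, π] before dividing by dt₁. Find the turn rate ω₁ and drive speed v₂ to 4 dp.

heading to target = atan2(2−-2, 3.5−-2) = 0.6288
Δθ = wrap(0.6288 − -2.8798) = -2.7746; ω₁ = Δθ/dt₁ = -1.8497
distance = √((3.5−-2)² + (2−-2)²) = 6.8007; v₂ = distance/dt₂ = 13.6015

ω₁ = -1.8497, v₂ = 13.6015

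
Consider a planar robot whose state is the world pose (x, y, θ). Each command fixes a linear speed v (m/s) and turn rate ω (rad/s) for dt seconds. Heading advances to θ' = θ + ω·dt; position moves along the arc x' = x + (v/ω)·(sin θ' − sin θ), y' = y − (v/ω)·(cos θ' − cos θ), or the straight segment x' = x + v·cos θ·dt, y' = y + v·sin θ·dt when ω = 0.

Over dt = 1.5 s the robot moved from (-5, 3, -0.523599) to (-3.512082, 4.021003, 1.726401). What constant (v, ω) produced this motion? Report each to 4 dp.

v = 1.5000, ω = 1.5000

Δθ = 1.726401 − -0.523599 = 2.250000
ω = Δθ/dt = 2.250000/1.5 = 1.5000
R = Δx/(sin θ' − sin θ) = 1.0000
v = R·ω = 1.0000·1.5000 = 1.5000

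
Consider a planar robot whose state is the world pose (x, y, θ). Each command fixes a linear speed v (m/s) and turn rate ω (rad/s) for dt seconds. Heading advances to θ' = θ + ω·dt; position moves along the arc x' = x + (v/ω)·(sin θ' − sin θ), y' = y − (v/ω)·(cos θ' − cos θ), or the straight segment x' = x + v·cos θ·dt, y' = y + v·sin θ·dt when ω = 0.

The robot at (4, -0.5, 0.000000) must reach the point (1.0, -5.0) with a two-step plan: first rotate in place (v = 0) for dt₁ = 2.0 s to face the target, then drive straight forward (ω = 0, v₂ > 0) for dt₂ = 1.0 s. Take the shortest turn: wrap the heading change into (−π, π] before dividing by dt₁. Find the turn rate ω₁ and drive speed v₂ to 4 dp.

heading to target = atan2(-5−-0.5, 1−4) = -2.1588
Δθ = wrap(-2.1588 − 0.0000) = -2.1588; ω₁ = Δθ/dt₁ = -1.0794
distance = √((1−4)² + (-5−-0.5)²) = 5.4083; v₂ = distance/dt₂ = 5.4083

ω₁ = -1.0794, v₂ = 5.4083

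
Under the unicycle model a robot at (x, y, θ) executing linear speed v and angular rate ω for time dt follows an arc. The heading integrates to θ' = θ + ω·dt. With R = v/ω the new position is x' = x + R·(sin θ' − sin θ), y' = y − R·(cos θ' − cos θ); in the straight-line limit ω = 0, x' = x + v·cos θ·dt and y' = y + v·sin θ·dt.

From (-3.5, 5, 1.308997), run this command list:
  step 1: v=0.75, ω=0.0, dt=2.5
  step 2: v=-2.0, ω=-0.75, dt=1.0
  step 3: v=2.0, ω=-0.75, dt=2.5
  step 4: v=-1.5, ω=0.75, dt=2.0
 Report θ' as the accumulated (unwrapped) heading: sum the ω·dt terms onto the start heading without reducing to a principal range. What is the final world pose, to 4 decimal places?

(-2.4828, 5.1140, 0.1840)

step 1: θ'=1.3090 (straight) → pose (-3.0147, 6.8111, 1.3090)
step 2: θ'=0.5590 (R=2.6667) → pose (-4.1763, 5.2405, 0.5590)
step 3: θ'=-1.3160 (R=-2.6667) → pose (-0.1815, 3.6519, -1.3160)
step 4: θ'=0.1840 (R=-2.0000) → pose (-2.4828, 5.1140, 0.1840)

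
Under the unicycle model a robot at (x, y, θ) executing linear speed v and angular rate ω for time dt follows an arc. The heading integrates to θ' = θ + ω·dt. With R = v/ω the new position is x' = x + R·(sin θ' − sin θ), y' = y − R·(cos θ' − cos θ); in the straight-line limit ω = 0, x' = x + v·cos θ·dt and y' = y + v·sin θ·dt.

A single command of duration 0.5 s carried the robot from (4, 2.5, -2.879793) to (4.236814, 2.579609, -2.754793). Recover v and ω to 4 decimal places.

v = -0.5000, ω = 0.2500

Δθ = -2.754793 − -2.879793 = 0.125000
ω = Δθ/dt = 0.125000/0.5 = 0.2500
R = Δx/(sin θ' − sin θ) = -2.0000
v = R·ω = -2.0000·0.2500 = -0.5000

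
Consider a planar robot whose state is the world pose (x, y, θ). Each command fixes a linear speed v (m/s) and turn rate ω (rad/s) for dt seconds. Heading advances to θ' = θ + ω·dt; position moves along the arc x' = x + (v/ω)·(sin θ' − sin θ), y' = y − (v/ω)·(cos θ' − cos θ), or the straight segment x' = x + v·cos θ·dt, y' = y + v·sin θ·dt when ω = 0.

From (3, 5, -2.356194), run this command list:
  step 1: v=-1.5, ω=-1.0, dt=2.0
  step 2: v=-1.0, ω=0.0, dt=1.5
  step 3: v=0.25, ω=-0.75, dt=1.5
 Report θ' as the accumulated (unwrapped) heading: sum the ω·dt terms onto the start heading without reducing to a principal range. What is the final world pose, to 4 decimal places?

step 1: θ'=-4.3562 (R=1.5000) → pose (5.4665, 4.4624, -4.3562)
step 2: θ'=-4.3562 (straight) → pose (5.9896, 3.0566, -4.3562)
step 3: θ'=-5.4812 (R=-0.3333) → pose (6.0624, 3.4046, -5.4812)

(6.0624, 3.4046, -5.4812)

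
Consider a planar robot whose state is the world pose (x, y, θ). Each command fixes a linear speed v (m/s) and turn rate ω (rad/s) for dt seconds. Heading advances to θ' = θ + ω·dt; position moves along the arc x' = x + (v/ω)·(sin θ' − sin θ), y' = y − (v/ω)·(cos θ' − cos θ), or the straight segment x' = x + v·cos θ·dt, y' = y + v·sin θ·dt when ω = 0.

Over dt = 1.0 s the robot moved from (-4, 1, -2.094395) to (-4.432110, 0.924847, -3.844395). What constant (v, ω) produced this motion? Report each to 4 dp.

v = 0.5000, ω = -1.7500

Δθ = -3.844395 − -2.094395 = -1.750000
ω = Δθ/dt = -1.750000/1.0 = -1.7500
R = Δx/(sin θ' − sin θ) = -0.2857
v = R·ω = -0.2857·-1.7500 = 0.5000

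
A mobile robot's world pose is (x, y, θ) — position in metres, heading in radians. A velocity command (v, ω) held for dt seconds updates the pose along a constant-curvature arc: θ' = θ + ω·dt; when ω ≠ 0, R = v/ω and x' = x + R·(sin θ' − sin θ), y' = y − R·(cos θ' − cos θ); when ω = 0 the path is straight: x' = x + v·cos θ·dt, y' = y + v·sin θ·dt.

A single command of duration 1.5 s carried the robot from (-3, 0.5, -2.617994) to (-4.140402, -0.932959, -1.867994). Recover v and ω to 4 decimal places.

v = 1.2500, ω = 0.5000

Δθ = -1.867994 − -2.617994 = 0.750000
ω = Δθ/dt = 0.750000/1.5 = 0.5000
R = −Δy/(cos θ' − cos θ) = 2.5000
v = R·ω = 2.5000·0.5000 = 1.2500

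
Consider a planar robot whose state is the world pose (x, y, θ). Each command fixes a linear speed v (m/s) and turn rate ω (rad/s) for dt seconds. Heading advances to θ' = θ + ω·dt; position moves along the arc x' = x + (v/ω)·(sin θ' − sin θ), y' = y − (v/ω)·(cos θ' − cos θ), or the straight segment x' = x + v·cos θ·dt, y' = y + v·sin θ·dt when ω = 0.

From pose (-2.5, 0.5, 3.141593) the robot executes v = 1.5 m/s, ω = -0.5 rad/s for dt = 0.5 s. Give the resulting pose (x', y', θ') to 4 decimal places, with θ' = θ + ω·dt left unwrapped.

θ' = 3.1416 + -0.5·0.5 = 2.8916
R = v/ω = 1.5/-0.5 = -3.0000
x' = -2.5 + -3.0000·(sin 2.8916 − sin 3.1416) = -3.2422
y' = 0.5 − -3.0000·(cos 2.8916 − cos 3.1416) = 0.5933

(-3.2422, 0.5933, 2.8916)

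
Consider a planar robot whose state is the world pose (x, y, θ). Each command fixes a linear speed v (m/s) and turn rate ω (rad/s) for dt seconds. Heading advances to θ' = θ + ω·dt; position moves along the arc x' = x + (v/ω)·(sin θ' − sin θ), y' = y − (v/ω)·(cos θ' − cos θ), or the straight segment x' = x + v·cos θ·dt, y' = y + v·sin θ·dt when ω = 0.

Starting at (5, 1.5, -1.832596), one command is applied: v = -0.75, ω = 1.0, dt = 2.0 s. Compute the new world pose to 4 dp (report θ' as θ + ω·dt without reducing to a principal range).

θ' = -1.8326 + 1.0·2.0 = 0.1674
R = v/ω = -0.75/1.0 = -0.7500
x' = 5 + -0.7500·(sin 0.1674 − sin -1.8326) = 4.1506
y' = 1.5 − -0.7500·(cos 0.1674 − cos -1.8326) = 2.4336

(4.1506, 2.4336, 0.1674)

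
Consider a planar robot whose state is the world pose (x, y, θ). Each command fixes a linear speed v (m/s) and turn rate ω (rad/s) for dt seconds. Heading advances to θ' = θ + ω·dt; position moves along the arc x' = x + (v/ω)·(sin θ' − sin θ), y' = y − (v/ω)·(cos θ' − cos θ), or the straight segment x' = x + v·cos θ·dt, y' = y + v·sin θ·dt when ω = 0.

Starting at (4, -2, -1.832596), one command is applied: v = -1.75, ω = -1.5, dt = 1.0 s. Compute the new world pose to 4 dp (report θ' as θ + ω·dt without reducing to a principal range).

(5.3484, -1.1565, -3.3326)

θ' = -1.8326 + -1.5·1.0 = -3.3326
R = v/ω = -1.75/-1.5 = 1.1667
x' = 4 + 1.1667·(sin -3.3326 − sin -1.8326) = 5.3484
y' = -2 − 1.1667·(cos -3.3326 − cos -1.8326) = -1.1565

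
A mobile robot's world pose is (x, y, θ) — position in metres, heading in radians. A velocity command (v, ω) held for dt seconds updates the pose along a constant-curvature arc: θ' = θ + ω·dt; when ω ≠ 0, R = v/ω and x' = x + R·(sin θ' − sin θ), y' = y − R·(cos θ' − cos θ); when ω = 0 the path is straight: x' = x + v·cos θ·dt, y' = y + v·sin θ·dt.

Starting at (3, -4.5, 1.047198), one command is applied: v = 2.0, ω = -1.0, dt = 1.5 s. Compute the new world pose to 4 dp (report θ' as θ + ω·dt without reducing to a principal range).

θ' = 1.0472 + -1.0·1.5 = -0.4528
R = v/ω = 2.0/-1.0 = -2.0000
x' = 3 + -2.0000·(sin -0.4528 − sin 1.0472) = 5.6070
y' = -4.5 − -2.0000·(cos -0.4528 − cos 1.0472) = -3.7015

(5.6070, -3.7015, -0.4528)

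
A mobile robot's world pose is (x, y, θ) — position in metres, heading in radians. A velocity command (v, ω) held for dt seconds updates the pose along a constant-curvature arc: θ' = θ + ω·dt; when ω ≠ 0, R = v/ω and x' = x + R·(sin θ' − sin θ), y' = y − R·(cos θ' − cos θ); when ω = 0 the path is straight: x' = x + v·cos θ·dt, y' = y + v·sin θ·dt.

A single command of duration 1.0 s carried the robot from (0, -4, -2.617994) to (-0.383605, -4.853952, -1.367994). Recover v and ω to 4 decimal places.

v = 1.0000, ω = 1.2500

Δθ = -1.367994 − -2.617994 = 1.250000
ω = Δθ/dt = 1.250000/1.0 = 1.2500
R = −Δy/(cos θ' − cos θ) = 0.8000
v = R·ω = 0.8000·1.2500 = 1.0000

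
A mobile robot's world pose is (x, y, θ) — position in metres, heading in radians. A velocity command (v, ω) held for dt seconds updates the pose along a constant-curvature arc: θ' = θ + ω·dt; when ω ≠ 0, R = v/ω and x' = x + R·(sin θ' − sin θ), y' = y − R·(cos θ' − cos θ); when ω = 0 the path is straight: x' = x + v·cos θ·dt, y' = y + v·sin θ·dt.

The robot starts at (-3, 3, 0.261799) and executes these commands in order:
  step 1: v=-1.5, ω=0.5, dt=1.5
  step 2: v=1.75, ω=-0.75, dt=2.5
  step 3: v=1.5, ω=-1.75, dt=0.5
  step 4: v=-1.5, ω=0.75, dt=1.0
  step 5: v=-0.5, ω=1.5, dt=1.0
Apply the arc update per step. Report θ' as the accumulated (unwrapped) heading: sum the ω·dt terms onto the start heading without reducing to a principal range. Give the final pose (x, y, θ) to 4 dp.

step 1: θ'=1.0118 (R=-3.0000) → pose (-4.7669, 1.6932, 1.0118)
step 2: θ'=-0.8632 (R=-2.3333) → pose (-1.0156, 1.9725, -0.8632)
step 3: θ'=-1.7382 (R=-0.8571) → pose (-0.8218, 1.2725, -1.7382)
step 4: θ'=-0.9882 (R=-2.0000) → pose (-1.1237, 2.7061, -0.9882)
step 5: θ'=0.5118 (R=-0.3333) → pose (-1.5653, 2.8134, 0.5118)

(-1.5653, 2.8134, 0.5118)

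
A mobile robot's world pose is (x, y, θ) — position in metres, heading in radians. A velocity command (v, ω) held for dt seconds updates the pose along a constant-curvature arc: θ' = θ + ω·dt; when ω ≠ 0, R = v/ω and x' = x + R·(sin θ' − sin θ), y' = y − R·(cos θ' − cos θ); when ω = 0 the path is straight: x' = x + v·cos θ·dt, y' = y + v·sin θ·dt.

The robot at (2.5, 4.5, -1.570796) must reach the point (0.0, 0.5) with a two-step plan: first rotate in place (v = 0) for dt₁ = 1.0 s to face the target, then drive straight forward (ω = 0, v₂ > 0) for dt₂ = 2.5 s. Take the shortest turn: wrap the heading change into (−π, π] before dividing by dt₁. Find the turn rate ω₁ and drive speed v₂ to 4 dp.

heading to target = atan2(0.5−4.5, 0−2.5) = -2.1294
Δθ = wrap(-2.1294 − -1.5708) = -0.5586; ω₁ = Δθ/dt₁ = -0.5586
distance = √((0−2.5)² + (0.5−4.5)²) = 4.7170; v₂ = distance/dt₂ = 1.8868

ω₁ = -0.5586, v₂ = 1.8868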